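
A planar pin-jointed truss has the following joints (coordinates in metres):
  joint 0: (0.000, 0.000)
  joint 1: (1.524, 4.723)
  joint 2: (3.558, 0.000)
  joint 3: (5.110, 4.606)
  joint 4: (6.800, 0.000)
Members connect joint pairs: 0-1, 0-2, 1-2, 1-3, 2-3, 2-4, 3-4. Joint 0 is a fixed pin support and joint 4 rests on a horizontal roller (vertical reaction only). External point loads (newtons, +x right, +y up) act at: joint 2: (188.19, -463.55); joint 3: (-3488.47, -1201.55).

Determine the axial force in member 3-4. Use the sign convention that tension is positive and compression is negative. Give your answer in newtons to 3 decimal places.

N=5 nodes, M=7 members, R=3 reactions → 2N=10, M+R=10
member 0 (0-1): L=4.9628, (cx,cy)=(0.3071,0.9517)
member 1 (0-2): L=3.5580, (cx,cy)=(1.0000,0.0000)
member 2 (1-2): L=5.1424, (cx,cy)=(0.3955,-0.9184)
member 3 (1-3): L=3.5879, (cx,cy)=(0.9995,-0.0326)
member 4 (2-3): L=4.8604, (cx,cy)=(0.3193,0.9476)
member 5 (2-4): L=3.2420, (cx,cy)=(1.0000,0.0000)
member 6 (3-4): L=4.9063, (cx,cy)=(0.3445,-0.9388)
solve A·x = −loads:
  F[0-1] = -3028.9005 N (compression)
  F[0-2] = -2370.1495 N (compression)
  F[1-2] = +3216.7362 N (tension)
  F[1-3] = -2203.6442 N (compression)
  F[2-3] = -2628.4611 N (compression)
  F[2-4] = -446.6980 N (compression)
  F[3-4] = +1296.8131 N (tension)
  Rx@0 = +3300.2800 N
  Ry@0 = +2882.5502 N
  Ry@4 = -1217.4502 N

1296.813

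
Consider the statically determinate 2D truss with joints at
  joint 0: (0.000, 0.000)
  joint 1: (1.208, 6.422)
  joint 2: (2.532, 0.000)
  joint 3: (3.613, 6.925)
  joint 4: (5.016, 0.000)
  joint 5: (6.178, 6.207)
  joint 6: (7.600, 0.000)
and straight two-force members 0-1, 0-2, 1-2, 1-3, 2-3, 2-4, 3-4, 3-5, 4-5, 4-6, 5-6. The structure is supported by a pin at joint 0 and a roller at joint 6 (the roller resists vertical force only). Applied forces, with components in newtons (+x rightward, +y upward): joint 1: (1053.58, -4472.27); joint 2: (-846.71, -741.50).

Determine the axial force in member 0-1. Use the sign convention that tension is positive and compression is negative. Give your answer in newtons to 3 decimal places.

-3424.628

N=7 nodes, M=11 members, R=3 reactions → 2N=14, M+R=14
member 0 (0-1): L=6.5346, (cx,cy)=(0.1849,0.9828)
member 1 (0-2): L=2.5320, (cx,cy)=(1.0000,0.0000)
member 2 (1-2): L=6.5571, (cx,cy)=(0.2019,-0.9794)
member 3 (1-3): L=2.4570, (cx,cy)=(0.9788,0.2047)
member 4 (2-3): L=7.0089, (cx,cy)=(0.1542,0.9880)
member 5 (2-4): L=2.4840, (cx,cy)=(1.0000,0.0000)
member 6 (3-4): L=7.0657, (cx,cy)=(0.1986,-0.9801)
member 7 (3-5): L=2.6636, (cx,cy)=(0.9630,-0.2696)
member 8 (4-5): L=6.3148, (cx,cy)=(0.1840,0.9829)
member 9 (4-6): L=2.5840, (cx,cy)=(1.0000,0.0000)
member 10 (5-6): L=6.3678, (cx,cy)=(0.2233,-0.9747)
solve A·x = −loads:
  F[0-1] = -3424.6276 N (compression)
  F[0-2] = +839.9513 N (tension)
  F[1-2] = -1428.5250 N (compression)
  F[1-3] = -1428.4675 N (compression)
  F[2-3] = +2166.5240 N (tension)
  F[2-4] = +1064.0639 N (tension)
  F[3-4] = -1676.9107 N (compression)
  F[3-5] = -759.1906 N (compression)
  F[4-5] = +1672.0716 N (tension)
  F[4-6] = +423.4081 N (tension)
  F[5-6] = -1896.0476 N (compression)
  Rx@0 = -206.8700 N
  Ry@0 = +3365.6028 N
  Ry@6 = +1848.1672 N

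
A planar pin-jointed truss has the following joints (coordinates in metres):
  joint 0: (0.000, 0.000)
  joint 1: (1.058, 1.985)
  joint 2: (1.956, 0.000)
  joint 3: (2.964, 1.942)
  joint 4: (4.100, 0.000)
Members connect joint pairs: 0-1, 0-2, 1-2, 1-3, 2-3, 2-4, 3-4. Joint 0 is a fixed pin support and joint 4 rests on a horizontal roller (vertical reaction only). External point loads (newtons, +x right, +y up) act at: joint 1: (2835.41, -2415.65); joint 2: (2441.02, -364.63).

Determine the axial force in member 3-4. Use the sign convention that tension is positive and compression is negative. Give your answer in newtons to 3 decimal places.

-2514.076

N=5 nodes, M=7 members, R=3 reactions → 2N=10, M+R=10
member 0 (0-1): L=2.2494, (cx,cy)=(0.4704,0.8825)
member 1 (0-2): L=1.9560, (cx,cy)=(1.0000,0.0000)
member 2 (1-2): L=2.1787, (cx,cy)=(0.4122,-0.9111)
member 3 (1-3): L=1.9065, (cx,cy)=(0.9997,-0.0226)
member 4 (2-3): L=2.1880, (cx,cy)=(0.4607,0.8876)
member 5 (2-4): L=2.1440, (cx,cy)=(1.0000,0.0000)
member 6 (3-4): L=2.2499, (cx,cy)=(0.5049,-0.8632)
solve A·x = −loads:
  F[0-1] = -691.4816 N (compression)
  F[0-2] = +5601.6735 N (tension)
  F[1-2] = -1922.9531 N (compression)
  F[1-3] = -2368.6591 N (compression)
  F[2-3] = +2384.7831 N (tension)
  F[2-4] = +1269.4093 N (tension)
  F[3-4] = -2514.0760 N (compression)
  Rx@0 = -5276.4300 N
  Ry@0 = +610.2159 N
  Ry@4 = +2170.0641 N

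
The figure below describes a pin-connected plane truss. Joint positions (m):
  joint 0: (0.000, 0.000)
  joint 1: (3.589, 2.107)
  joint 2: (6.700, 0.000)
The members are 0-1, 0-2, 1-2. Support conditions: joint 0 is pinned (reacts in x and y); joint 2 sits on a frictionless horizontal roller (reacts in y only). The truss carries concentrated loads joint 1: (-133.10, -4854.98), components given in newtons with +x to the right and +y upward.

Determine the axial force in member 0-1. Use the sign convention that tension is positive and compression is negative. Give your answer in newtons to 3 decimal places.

N=3 nodes, M=3 members, R=3 reactions → 2N=6, M+R=6
member 0 (0-1): L=4.1618, (cx,cy)=(0.8624,0.5063)
member 1 (0-2): L=6.7000, (cx,cy)=(1.0000,0.0000)
member 2 (1-2): L=3.7574, (cx,cy)=(0.8280,-0.5608)
solve A·x = −loads:
  F[0-1] = -4535.4099 N (compression)
  F[0-2] = +3778.1126 N (tension)
  F[1-2] = -4563.0785 N (compression)
  Rx@0 = +133.1000 N
  Ry@0 = +2296.1619 N
  Ry@2 = +2558.8181 N

-4535.410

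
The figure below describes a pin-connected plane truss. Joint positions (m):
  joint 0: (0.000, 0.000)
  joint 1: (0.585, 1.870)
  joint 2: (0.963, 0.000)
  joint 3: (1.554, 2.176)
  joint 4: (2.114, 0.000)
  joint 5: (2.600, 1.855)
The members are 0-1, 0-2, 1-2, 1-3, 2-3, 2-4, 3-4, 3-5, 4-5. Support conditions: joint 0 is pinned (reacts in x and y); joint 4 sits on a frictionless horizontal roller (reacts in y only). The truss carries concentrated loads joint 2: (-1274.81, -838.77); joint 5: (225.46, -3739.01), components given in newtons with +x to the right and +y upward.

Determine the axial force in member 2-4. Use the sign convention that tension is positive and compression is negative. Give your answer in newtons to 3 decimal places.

N=6 nodes, M=9 members, R=3 reactions → 2N=12, M+R=12
member 0 (0-1): L=1.9594, (cx,cy)=(0.2986,0.9544)
member 1 (0-2): L=0.9630, (cx,cy)=(1.0000,0.0000)
member 2 (1-2): L=1.9078, (cx,cy)=(0.1981,-0.9802)
member 3 (1-3): L=1.0162, (cx,cy)=(0.9536,0.3011)
member 4 (2-3): L=2.2548, (cx,cy)=(0.2621,0.9650)
member 5 (2-4): L=1.1510, (cx,cy)=(1.0000,0.0000)
member 6 (3-4): L=2.2469, (cx,cy)=(0.2492,-0.9684)
member 7 (3-5): L=1.0941, (cx,cy)=(0.9560,-0.2934)
member 8 (4-5): L=1.9176, (cx,cy)=(0.2534,0.9674)
solve A·x = −loads:
  F[0-1] = +629.4490 N (tension)
  F[0-2] = -1237.2818 N (compression)
  F[1-2] = -519.2001 N (compression)
  F[1-3] = +304.9571 N (tension)
  F[2-3] = +1396.4993 N (tension)
  F[2-4] = -431.3699 N (compression)
  F[3-4] = -1839.8603 N (compression)
  F[3-5] = +1166.7221 N (tension)
  F[4-5] = -3511.3606 N (compression)
  Rx@0 = +1049.3500 N
  Ry@0 = -600.7393 N
  Ry@4 = +5178.5193 N

-431.370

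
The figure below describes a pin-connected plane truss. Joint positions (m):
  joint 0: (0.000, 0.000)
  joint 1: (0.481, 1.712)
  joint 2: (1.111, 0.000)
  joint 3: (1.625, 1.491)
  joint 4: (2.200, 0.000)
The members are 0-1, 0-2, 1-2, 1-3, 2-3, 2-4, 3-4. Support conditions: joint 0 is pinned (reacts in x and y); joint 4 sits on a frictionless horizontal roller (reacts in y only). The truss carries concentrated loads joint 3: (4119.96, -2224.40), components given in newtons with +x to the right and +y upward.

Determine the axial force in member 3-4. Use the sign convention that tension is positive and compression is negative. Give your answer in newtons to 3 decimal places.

-4753.617

N=5 nodes, M=7 members, R=3 reactions → 2N=10, M+R=10
member 0 (0-1): L=1.7783, (cx,cy)=(0.2705,0.9627)
member 1 (0-2): L=1.1110, (cx,cy)=(1.0000,0.0000)
member 2 (1-2): L=1.8242, (cx,cy)=(0.3453,-0.9385)
member 3 (1-3): L=1.1652, (cx,cy)=(0.9818,-0.1897)
member 4 (2-3): L=1.5771, (cx,cy)=(0.3259,0.9454)
member 5 (2-4): L=1.0890, (cx,cy)=(1.0000,0.0000)
member 6 (3-4): L=1.5980, (cx,cy)=(0.3598,-0.9330)
solve A·x = −loads:
  F[0-1] = +2296.4334 N (tension)
  F[0-2] = +3498.8092 N (tension)
  F[1-2] = -2673.7063 N (compression)
  F[1-3] = +1573.0705 N (tension)
  F[2-3] = +2654.1192 N (tension)
  F[2-4] = +1710.4349 N (tension)
  F[3-4] = -4753.6165 N (compression)
  Rx@0 = -4119.9600 N
  Ry@0 = -2210.8320 N
  Ry@4 = +4435.2320 N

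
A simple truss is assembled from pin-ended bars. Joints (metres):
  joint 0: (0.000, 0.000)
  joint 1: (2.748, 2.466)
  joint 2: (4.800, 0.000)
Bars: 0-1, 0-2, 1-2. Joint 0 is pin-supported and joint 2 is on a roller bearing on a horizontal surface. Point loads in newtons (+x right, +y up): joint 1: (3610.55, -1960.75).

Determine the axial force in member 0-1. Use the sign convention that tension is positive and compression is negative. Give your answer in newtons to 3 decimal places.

1522.263

N=3 nodes, M=3 members, R=3 reactions → 2N=6, M+R=6
member 0 (0-1): L=3.6922, (cx,cy)=(0.7443,0.6679)
member 1 (0-2): L=4.8000, (cx,cy)=(1.0000,0.0000)
member 2 (1-2): L=3.2081, (cx,cy)=(0.6396,-0.7687)
solve A·x = −loads:
  F[0-1] = +1522.2634 N (tension)
  F[0-2] = +2477.5857 N (tension)
  F[1-2] = -3873.4527 N (compression)
  Rx@0 = -3610.5500 N
  Ry@0 = -1016.6994 N
  Ry@2 = +2977.4494 N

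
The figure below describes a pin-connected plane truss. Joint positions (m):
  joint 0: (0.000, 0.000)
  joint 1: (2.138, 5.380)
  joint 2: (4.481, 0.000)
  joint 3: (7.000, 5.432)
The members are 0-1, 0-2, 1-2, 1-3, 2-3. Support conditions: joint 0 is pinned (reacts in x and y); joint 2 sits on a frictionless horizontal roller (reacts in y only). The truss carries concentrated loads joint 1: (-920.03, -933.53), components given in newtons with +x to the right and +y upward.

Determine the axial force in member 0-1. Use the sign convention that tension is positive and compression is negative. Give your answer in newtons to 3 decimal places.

N=4 nodes, M=5 members, R=3 reactions → 2N=8, M+R=8
member 0 (0-1): L=5.7893, (cx,cy)=(0.3693,0.9293)
member 1 (0-2): L=4.4810, (cx,cy)=(1.0000,0.0000)
member 2 (1-2): L=5.8681, (cx,cy)=(0.3993,-0.9168)
member 3 (1-3): L=4.8623, (cx,cy)=(0.9999,0.0107)
member 4 (2-3): L=5.9877, (cx,cy)=(0.4207,0.9072)
solve A·x = −loads:
  F[0-1] = -1713.8875 N (compression)
  F[0-2] = -287.0827 N (compression)
  F[1-2] = +718.9999 N (tension)
  F[1-3] = -0.0000 N (compression)
  F[2-3] = -0.0000 N (compression)
  Rx@0 = +920.0300 N
  Ry@0 = +1592.7298 N
  Ry@2 = -659.1998 N

-1713.888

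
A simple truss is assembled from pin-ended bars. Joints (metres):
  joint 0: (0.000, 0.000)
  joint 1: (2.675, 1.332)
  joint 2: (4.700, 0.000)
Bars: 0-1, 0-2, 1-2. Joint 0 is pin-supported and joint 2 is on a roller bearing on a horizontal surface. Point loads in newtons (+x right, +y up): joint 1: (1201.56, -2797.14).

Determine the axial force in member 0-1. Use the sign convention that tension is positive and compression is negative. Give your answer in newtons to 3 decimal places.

-1939.746

N=3 nodes, M=3 members, R=3 reactions → 2N=6, M+R=6
member 0 (0-1): L=2.9883, (cx,cy)=(0.8952,0.4457)
member 1 (0-2): L=4.7000, (cx,cy)=(1.0000,0.0000)
member 2 (1-2): L=2.4238, (cx,cy)=(0.8355,-0.5495)
solve A·x = −loads:
  F[0-1] = -1939.7461 N (compression)
  F[0-2] = +2937.9473 N (tension)
  F[1-2] = -3516.5543 N (compression)
  Rx@0 = -1201.5600 N
  Ry@0 = +864.6235 N
  Ry@2 = +1932.5165 N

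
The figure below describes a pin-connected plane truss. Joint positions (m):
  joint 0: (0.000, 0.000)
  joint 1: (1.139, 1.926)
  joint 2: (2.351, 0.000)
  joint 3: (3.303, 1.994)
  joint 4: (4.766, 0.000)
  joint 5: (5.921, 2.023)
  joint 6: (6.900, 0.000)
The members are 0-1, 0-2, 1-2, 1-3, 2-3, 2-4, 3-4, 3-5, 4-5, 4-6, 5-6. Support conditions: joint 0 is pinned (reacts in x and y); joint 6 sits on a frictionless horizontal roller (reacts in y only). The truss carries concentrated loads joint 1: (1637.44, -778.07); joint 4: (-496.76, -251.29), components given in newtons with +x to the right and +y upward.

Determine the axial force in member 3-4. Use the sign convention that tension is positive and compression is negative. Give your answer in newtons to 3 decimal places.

N=7 nodes, M=11 members, R=3 reactions → 2N=14, M+R=14
member 0 (0-1): L=2.2376, (cx,cy)=(0.5090,0.8607)
member 1 (0-2): L=2.3510, (cx,cy)=(1.0000,0.0000)
member 2 (1-2): L=2.2756, (cx,cy)=(0.5326,-0.8464)
member 3 (1-3): L=2.1651, (cx,cy)=(0.9995,0.0314)
member 4 (2-3): L=2.2096, (cx,cy)=(0.4308,0.9024)
member 5 (2-4): L=2.4150, (cx,cy)=(1.0000,0.0000)
member 6 (3-4): L=2.4731, (cx,cy)=(0.5916,-0.8063)
member 7 (3-5): L=2.6182, (cx,cy)=(0.9999,0.0111)
member 8 (4-5): L=2.3295, (cx,cy)=(0.4958,0.8684)
member 9 (4-6): L=2.1340, (cx,cy)=(1.0000,0.0000)
member 10 (5-6): L=2.2474, (cx,cy)=(0.4356,-0.9001)
solve A·x = −loads:
  F[0-1] = -314.0180 N (compression)
  F[0-2] = +1300.5247 N (tension)
  F[1-2] = -653.7543 N (compression)
  F[1-3] = -1449.8081 N (compression)
  F[2-3] = +613.1420 N (tension)
  F[2-4] = +688.1626 N (tension)
  F[3-4] = -640.8644 N (compression)
  F[3-5] = -805.8645 N (compression)
  F[4-5] = +884.3515 N (tension)
  F[4-6] = +367.3401 N (tension)
  F[5-6] = -843.2824 N (compression)
  Rx@0 = -1140.6800 N
  Ry@0 = +270.2905 N
  Ry@6 = +759.0695 N

-640.864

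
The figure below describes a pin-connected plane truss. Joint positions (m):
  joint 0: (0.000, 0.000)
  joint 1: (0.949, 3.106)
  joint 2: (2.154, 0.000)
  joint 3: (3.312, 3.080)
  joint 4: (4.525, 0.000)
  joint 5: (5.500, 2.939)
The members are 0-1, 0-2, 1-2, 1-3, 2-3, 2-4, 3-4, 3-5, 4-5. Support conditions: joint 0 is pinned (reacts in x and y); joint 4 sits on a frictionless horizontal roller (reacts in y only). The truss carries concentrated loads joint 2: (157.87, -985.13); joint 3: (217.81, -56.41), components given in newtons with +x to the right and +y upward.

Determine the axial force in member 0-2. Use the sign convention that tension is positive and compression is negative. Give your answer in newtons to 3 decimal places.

N=6 nodes, M=9 members, R=3 reactions → 2N=12, M+R=12
member 0 (0-1): L=3.2477, (cx,cy)=(0.2922,0.9564)
member 1 (0-2): L=2.1540, (cx,cy)=(1.0000,0.0000)
member 2 (1-2): L=3.3316, (cx,cy)=(0.3617,-0.9323)
member 3 (1-3): L=2.3631, (cx,cy)=(0.9999,-0.0110)
member 4 (2-3): L=3.2905, (cx,cy)=(0.3519,0.9360)
member 5 (2-4): L=2.3710, (cx,cy)=(1.0000,0.0000)
member 6 (3-4): L=3.3103, (cx,cy)=(0.3664,-0.9304)
member 7 (3-5): L=2.1925, (cx,cy)=(0.9979,-0.0643)
member 8 (4-5): L=3.0965, (cx,cy)=(0.3149,0.9491)
solve A·x = −loads:
  F[0-1] = -400.5335 N (compression)
  F[0-2] = +492.7170 N (tension)
  F[1-2] = +414.0184 N (tension)
  F[1-3] = -266.8007 N (compression)
  F[2-3] = +640.0889 N (tension)
  F[2-4] = +259.3328 N (tension)
  F[3-4] = -707.7139 N (compression)
  F[3-5] = +0.0000 N (tension)
  F[4-5] = -0.0000 N (compression)
  Rx@0 = -375.6800 N
  Ry@0 = +383.0528 N
  Ry@4 = +658.4872 N

492.717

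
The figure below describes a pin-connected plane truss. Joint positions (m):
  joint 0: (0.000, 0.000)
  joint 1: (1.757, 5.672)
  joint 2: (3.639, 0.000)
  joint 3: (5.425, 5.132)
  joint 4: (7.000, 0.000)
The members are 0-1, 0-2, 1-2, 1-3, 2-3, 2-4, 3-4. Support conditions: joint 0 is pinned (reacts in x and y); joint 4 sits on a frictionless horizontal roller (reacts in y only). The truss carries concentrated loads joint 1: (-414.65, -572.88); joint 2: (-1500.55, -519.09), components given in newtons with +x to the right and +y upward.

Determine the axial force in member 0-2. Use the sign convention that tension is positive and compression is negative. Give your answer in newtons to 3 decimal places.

N=5 nodes, M=7 members, R=3 reactions → 2N=10, M+R=10
member 0 (0-1): L=5.9379, (cx,cy)=(0.2959,0.9552)
member 1 (0-2): L=3.6390, (cx,cy)=(1.0000,0.0000)
member 2 (1-2): L=5.9761, (cx,cy)=(0.3149,-0.9491)
member 3 (1-3): L=3.7075, (cx,cy)=(0.9893,-0.1456)
member 4 (2-3): L=5.4339, (cx,cy)=(0.3287,0.9444)
member 5 (2-4): L=3.3610, (cx,cy)=(1.0000,0.0000)
member 6 (3-4): L=5.3682, (cx,cy)=(0.2934,-0.9560)
solve A·x = −loads:
  F[0-1] = -1061.8593 N (compression)
  F[0-2] = -1601.0001 N (compression)
  F[1-2] = +472.5992 N (tension)
  F[1-3] = -48.9034 N (compression)
  F[2-3] = +74.6873 N (tension)
  F[2-4] = +23.8339 N (tension)
  F[3-4] = -81.2355 N (compression)
  Rx@0 = +1915.2000 N
  Ry@0 = +1014.3094 N
  Ry@4 = +77.6606 N

-1601.000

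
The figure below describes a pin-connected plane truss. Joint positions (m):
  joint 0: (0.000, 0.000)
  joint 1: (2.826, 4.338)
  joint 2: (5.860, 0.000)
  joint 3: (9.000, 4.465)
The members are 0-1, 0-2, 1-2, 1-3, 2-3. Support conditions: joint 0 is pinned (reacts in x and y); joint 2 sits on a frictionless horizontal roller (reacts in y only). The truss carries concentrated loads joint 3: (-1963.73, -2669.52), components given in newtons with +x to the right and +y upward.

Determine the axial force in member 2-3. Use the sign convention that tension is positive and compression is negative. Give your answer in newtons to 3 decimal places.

N=4 nodes, M=5 members, R=3 reactions → 2N=8, M+R=8
member 0 (0-1): L=5.1773, (cx,cy)=(0.5458,0.8379)
member 1 (0-2): L=5.8600, (cx,cy)=(1.0000,0.0000)
member 2 (1-2): L=5.2937, (cx,cy)=(0.5731,-0.8195)
member 3 (1-3): L=6.1753, (cx,cy)=(0.9998,0.0206)
member 4 (2-3): L=5.4586, (cx,cy)=(0.5752,0.8180)
solve A·x = −loads:
  F[0-1] = -78.5662 N (compression)
  F[0-2] = -1920.8451 N (compression)
  F[1-2] = +78.1321 N (tension)
  F[1-3] = -87.6835 N (compression)
  F[2-3] = -3261.3391 N (compression)
  Rx@0 = +1963.7300 N
  Ry@0 = +65.8296 N
  Ry@2 = +2603.6904 N

-3261.339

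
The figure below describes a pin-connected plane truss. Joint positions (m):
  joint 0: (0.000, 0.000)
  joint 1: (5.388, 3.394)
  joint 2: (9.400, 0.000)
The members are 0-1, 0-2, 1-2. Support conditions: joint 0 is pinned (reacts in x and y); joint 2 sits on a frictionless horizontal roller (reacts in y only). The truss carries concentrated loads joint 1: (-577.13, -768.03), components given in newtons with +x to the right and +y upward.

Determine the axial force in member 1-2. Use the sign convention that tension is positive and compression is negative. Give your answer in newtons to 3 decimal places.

-358.977

N=3 nodes, M=3 members, R=3 reactions → 2N=6, M+R=6
member 0 (0-1): L=6.3679, (cx,cy)=(0.8461,0.5330)
member 1 (0-2): L=9.4000, (cx,cy)=(1.0000,0.0000)
member 2 (1-2): L=5.2550, (cx,cy)=(0.7635,-0.6459)
solve A·x = −loads:
  F[0-1] = -1005.9932 N (compression)
  F[0-2] = +274.0637 N (tension)
  F[1-2] = -358.9765 N (compression)
  Rx@0 = +577.1300 N
  Ry@0 = +536.1825 N
  Ry@2 = +231.8475 N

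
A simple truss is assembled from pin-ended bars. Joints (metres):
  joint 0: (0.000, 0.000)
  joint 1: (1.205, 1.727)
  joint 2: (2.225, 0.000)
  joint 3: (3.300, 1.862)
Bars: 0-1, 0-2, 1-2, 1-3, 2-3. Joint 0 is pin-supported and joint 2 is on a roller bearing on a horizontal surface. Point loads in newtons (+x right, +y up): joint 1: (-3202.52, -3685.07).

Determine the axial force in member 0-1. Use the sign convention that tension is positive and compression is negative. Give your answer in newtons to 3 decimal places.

N=4 nodes, M=5 members, R=3 reactions → 2N=8, M+R=8
member 0 (0-1): L=2.1058, (cx,cy)=(0.5722,0.8201)
member 1 (0-2): L=2.2250, (cx,cy)=(1.0000,0.0000)
member 2 (1-2): L=2.0057, (cx,cy)=(0.5085,-0.8610)
member 3 (1-3): L=2.0993, (cx,cy)=(0.9979,0.0643)
member 4 (2-3): L=2.1500, (cx,cy)=(0.5000,0.8660)
solve A·x = −loads:
  F[0-1] = -5090.9175 N (compression)
  F[0-2] = -289.4016 N (compression)
  F[1-2] = +569.0783 N (tension)
  F[1-3] = -0.0000 N (compression)
  F[2-3] = -0.0000 N (compression)
  Rx@0 = +3202.5200 N
  Ry@0 = +4175.0667 N
  Ry@2 = -489.9967 N

-5090.917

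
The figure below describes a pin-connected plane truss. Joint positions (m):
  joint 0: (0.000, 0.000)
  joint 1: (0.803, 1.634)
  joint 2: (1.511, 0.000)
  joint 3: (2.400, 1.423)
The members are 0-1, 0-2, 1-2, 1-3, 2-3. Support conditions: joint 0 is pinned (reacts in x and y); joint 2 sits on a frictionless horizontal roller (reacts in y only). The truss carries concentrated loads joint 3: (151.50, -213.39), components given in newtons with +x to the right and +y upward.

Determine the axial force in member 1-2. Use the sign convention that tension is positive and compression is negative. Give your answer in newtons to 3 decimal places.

-330.205

N=4 nodes, M=5 members, R=3 reactions → 2N=8, M+R=8
member 0 (0-1): L=1.8206, (cx,cy)=(0.4411,0.8975)
member 1 (0-2): L=1.5110, (cx,cy)=(1.0000,0.0000)
member 2 (1-2): L=1.7808, (cx,cy)=(0.3976,-0.9176)
member 3 (1-3): L=1.6109, (cx,cy)=(0.9914,-0.1310)
member 4 (2-3): L=1.6779, (cx,cy)=(0.5298,0.8481)
solve A·x = −loads:
  F[0-1] = +298.8642 N (tension)
  F[0-2] = +19.6856 N (tension)
  F[1-2] = -330.2052 N (compression)
  F[1-3] = +265.3825 N (tension)
  F[2-3] = -210.6229 N (compression)
  Rx@0 = -151.5000 N
  Ry@0 = -268.2252 N
  Ry@2 = +481.6152 N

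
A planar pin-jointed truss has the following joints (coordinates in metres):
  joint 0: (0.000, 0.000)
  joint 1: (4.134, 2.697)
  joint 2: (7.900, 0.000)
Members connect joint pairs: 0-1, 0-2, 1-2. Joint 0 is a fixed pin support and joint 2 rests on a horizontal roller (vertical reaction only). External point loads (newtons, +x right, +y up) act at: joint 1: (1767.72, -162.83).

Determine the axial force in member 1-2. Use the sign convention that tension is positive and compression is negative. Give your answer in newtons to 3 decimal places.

N=3 nodes, M=3 members, R=3 reactions → 2N=6, M+R=6
member 0 (0-1): L=4.9360, (cx,cy)=(0.8375,0.5464)
member 1 (0-2): L=7.9000, (cx,cy)=(1.0000,0.0000)
member 2 (1-2): L=4.6321, (cx,cy)=(0.8130,-0.5822)
solve A·x = −loads:
  F[0-1] = +962.4195 N (tension)
  F[0-2] = +961.6687 N (tension)
  F[1-2] = -1182.8379 N (compression)
  Rx@0 = -1767.7200 N
  Ry@0 = -525.8637 N
  Ry@2 = +688.6937 N

-1182.838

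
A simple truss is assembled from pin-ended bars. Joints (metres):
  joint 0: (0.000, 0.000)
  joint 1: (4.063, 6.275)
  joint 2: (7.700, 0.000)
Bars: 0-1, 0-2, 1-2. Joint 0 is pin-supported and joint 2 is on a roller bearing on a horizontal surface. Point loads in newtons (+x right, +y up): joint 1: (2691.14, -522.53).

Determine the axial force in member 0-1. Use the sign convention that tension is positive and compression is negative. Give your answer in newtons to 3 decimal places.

N=3 nodes, M=3 members, R=3 reactions → 2N=6, M+R=6
member 0 (0-1): L=7.4755, (cx,cy)=(0.5435,0.8394)
member 1 (0-2): L=7.7000, (cx,cy)=(1.0000,0.0000)
member 2 (1-2): L=7.2528, (cx,cy)=(0.5015,-0.8652)
solve A·x = −loads:
  F[0-1] = +2318.6587 N (tension)
  F[0-2] = +1430.9342 N (tension)
  F[1-2] = -2853.5352 N (compression)
  Rx@0 = -2691.1400 N
  Ry@0 = -1946.2938 N
  Ry@2 = +2468.8238 N

2318.659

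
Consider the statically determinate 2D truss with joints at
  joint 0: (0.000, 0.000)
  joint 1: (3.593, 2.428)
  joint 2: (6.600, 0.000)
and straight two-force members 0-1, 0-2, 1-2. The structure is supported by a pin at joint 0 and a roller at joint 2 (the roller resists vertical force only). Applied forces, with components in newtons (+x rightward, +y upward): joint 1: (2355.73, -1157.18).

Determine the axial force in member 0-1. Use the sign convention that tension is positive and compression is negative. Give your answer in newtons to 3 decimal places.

606.184

N=3 nodes, M=3 members, R=3 reactions → 2N=6, M+R=6
member 0 (0-1): L=4.3365, (cx,cy)=(0.8286,0.5599)
member 1 (0-2): L=6.6000, (cx,cy)=(1.0000,0.0000)
member 2 (1-2): L=3.8649, (cx,cy)=(0.7780,-0.6282)
solve A·x = −loads:
  F[0-1] = +606.1835 N (tension)
  F[0-2] = +1853.4723 N (tension)
  F[1-2] = -2382.2523 N (compression)
  Rx@0 = -2355.7300 N
  Ry@0 = -339.4049 N
  Ry@2 = +1496.5849 N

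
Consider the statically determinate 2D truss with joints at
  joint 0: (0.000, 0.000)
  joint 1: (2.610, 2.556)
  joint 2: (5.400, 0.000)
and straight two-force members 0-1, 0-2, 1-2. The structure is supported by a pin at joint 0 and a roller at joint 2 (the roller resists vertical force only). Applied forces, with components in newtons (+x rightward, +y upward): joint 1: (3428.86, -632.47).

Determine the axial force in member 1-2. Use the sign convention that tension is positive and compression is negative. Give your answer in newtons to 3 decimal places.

-2855.161

N=3 nodes, M=3 members, R=3 reactions → 2N=6, M+R=6
member 0 (0-1): L=3.6531, (cx,cy)=(0.7145,0.6997)
member 1 (0-2): L=5.4000, (cx,cy)=(1.0000,0.0000)
member 2 (1-2): L=3.7838, (cx,cy)=(0.7374,-0.6755)
solve A·x = −loads:
  F[0-1] = +1852.5937 N (tension)
  F[0-2] = +2105.2576 N (tension)
  F[1-2] = -2855.1611 N (compression)
  Rx@0 = -3428.8600 N
  Ry@0 = -1296.2176 N
  Ry@2 = +1928.6876 N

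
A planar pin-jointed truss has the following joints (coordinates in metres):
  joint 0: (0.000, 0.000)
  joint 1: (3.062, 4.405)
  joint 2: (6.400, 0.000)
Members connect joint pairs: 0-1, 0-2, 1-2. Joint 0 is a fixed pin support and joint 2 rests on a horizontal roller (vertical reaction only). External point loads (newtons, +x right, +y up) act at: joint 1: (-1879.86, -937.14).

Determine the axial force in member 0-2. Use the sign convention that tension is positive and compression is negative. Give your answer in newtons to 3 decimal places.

N=3 nodes, M=3 members, R=3 reactions → 2N=6, M+R=6
member 0 (0-1): L=5.3647, (cx,cy)=(0.5708,0.8211)
member 1 (0-2): L=6.4000, (cx,cy)=(1.0000,0.0000)
member 2 (1-2): L=5.5269, (cx,cy)=(0.6040,-0.7970)
solve A·x = −loads:
  F[0-1] = -2171.0231 N (compression)
  F[0-2] = -640.7062 N (compression)
  F[1-2] = +1060.8443 N (tension)
  Rx@0 = +1879.8600 N
  Ry@0 = +1782.6495 N
  Ry@2 = -845.5095 N

-640.706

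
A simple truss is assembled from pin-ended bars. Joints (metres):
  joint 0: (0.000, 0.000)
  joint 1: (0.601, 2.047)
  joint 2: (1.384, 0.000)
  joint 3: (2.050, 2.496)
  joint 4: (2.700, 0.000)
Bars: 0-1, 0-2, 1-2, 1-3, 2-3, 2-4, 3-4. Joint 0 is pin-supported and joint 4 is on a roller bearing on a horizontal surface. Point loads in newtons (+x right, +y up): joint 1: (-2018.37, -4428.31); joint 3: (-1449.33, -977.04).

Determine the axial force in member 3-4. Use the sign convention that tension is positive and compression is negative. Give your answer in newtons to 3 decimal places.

1180.618

N=5 nodes, M=7 members, R=3 reactions → 2N=10, M+R=10
member 0 (0-1): L=2.1334, (cx,cy)=(0.2817,0.9595)
member 1 (0-2): L=1.3840, (cx,cy)=(1.0000,0.0000)
member 2 (1-2): L=2.1916, (cx,cy)=(0.3573,-0.9340)
member 3 (1-3): L=1.5170, (cx,cy)=(0.9552,0.2960)
member 4 (2-3): L=2.5833, (cx,cy)=(0.2578,0.9662)
member 5 (2-4): L=1.3160, (cx,cy)=(1.0000,0.0000)
member 6 (3-4): L=2.5792, (cx,cy)=(0.2520,-0.9677)
solve A·x = −loads:
  F[0-1] = -6824.2466 N (compression)
  F[0-2] = -1545.2449 N (compression)
  F[1-2] = +2057.2958 N (tension)
  F[1-3] = -669.0665 N (compression)
  F[2-3] = -1988.7464 N (compression)
  F[2-4] = -297.5294 N (compression)
  F[3-4] = +1180.6182 N (tension)
  Rx@0 = +3467.7000 N
  Ry@0 = +6547.8629 N
  Ry@4 = -1142.5129 N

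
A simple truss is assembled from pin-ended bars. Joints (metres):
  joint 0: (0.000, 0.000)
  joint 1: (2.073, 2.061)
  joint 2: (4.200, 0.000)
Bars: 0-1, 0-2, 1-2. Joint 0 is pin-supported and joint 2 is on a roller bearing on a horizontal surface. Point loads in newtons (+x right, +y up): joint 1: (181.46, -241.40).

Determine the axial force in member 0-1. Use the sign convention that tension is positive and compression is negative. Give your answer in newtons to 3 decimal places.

N=3 nodes, M=3 members, R=3 reactions → 2N=6, M+R=6
member 0 (0-1): L=2.9232, (cx,cy)=(0.7092,0.7051)
member 1 (0-2): L=4.2000, (cx,cy)=(1.0000,0.0000)
member 2 (1-2): L=2.9617, (cx,cy)=(0.7182,-0.6959)
solve A·x = −loads:
  F[0-1] = -47.0985 N (compression)
  F[0-2] = +214.8602 N (tension)
  F[1-2] = -299.1810 N (compression)
  Rx@0 = -181.4600 N
  Ry@0 = +33.2068 N
  Ry@2 = +208.1932 N

-47.098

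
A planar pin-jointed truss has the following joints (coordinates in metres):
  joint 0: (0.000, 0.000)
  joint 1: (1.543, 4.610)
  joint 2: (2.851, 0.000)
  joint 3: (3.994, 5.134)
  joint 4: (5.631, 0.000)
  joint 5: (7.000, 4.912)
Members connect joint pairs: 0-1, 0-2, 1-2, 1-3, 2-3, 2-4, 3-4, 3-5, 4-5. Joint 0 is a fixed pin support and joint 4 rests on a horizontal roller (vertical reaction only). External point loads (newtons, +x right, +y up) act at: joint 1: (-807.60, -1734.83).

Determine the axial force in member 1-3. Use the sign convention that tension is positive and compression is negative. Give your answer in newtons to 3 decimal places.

N=6 nodes, M=9 members, R=3 reactions → 2N=12, M+R=12
member 0 (0-1): L=4.8614, (cx,cy)=(0.3174,0.9483)
member 1 (0-2): L=2.8510, (cx,cy)=(1.0000,0.0000)
member 2 (1-2): L=4.7920, (cx,cy)=(0.2730,-0.9620)
member 3 (1-3): L=2.5064, (cx,cy)=(0.9779,0.2091)
member 4 (2-3): L=5.2597, (cx,cy)=(0.2173,0.9761)
member 5 (2-4): L=2.7800, (cx,cy)=(1.0000,0.0000)
member 6 (3-4): L=5.3887, (cx,cy)=(0.3038,-0.9527)
member 7 (3-5): L=3.0142, (cx,cy)=(0.9973,-0.0737)
member 8 (4-5): L=5.0992, (cx,cy)=(0.2685,0.9633)
solve A·x = −loads:
  F[0-1] = -2025.3490 N (compression)
  F[0-2] = -164.7542 N (compression)
  F[1-2] = +216.5999 N (tension)
  F[1-3] = +108.0188 N (tension)
  F[2-3] = -213.4765 N (compression)
  F[2-4] = -59.2406 N (compression)
  F[3-4] = +195.0077 N (tension)
  F[3-5] = -0.0000 N (compression)
  F[4-5] = +0.0000 N (tension)
  Rx@0 = +807.6000 N
  Ry@0 = +1920.6217 N
  Ry@4 = -185.7917 N

108.019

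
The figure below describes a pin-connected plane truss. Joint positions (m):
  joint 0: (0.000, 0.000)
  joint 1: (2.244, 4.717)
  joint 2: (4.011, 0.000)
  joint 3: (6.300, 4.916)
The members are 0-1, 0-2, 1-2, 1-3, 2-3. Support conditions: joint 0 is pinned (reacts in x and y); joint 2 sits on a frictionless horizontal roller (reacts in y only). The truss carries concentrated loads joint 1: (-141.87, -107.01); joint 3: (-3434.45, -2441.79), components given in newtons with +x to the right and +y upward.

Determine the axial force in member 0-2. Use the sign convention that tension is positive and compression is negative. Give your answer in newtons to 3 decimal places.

N=4 nodes, M=5 members, R=3 reactions → 2N=8, M+R=8
member 0 (0-1): L=5.2236, (cx,cy)=(0.4296,0.9030)
member 1 (0-2): L=4.0110, (cx,cy)=(1.0000,0.0000)
member 2 (1-2): L=5.0371, (cx,cy)=(0.3508,-0.9365)
member 3 (1-3): L=4.0609, (cx,cy)=(0.9988,0.0490)
member 4 (2-3): L=5.4228, (cx,cy)=(0.4221,0.9065)
solve A·x = −loads:
  F[0-1] = -3355.2453 N (compression)
  F[0-2] = -2134.9344 N (compression)
  F[1-2] = +2998.0162 N (tension)
  F[1-3] = -2354.0391 N (compression)
  F[2-3] = -2566.2607 N (compression)
  Rx@0 = +3576.3200 N
  Ry@0 = +3029.8645 N
  Ry@2 = -481.0645 N

-2134.934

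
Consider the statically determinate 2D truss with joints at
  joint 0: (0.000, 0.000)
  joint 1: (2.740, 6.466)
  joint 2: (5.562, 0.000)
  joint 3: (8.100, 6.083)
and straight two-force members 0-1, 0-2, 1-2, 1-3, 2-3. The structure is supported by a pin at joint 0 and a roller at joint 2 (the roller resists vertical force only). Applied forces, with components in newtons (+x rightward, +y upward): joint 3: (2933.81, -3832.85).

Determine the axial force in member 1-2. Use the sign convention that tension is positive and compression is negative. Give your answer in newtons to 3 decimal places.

N=4 nodes, M=5 members, R=3 reactions → 2N=8, M+R=8
member 0 (0-1): L=7.0226, (cx,cy)=(0.3902,0.9207)
member 1 (0-2): L=5.5620, (cx,cy)=(1.0000,0.0000)
member 2 (1-2): L=7.0550, (cx,cy)=(0.4000,-0.9165)
member 3 (1-3): L=5.3737, (cx,cy)=(0.9975,-0.0713)
member 4 (2-3): L=6.5912, (cx,cy)=(0.3851,0.9229)
solve A·x = −loads:
  F[0-1] = +5384.3407 N (tension)
  F[0-2] = +833.0045 N (tension)
  F[1-2] = -5752.3594 N (compression)
  F[1-3] = +4412.9766 N (tension)
  F[2-3] = -3812.2757 N (compression)
  Rx@0 = -2933.8100 N
  Ry@0 = -4957.5943 N
  Ry@2 = +8790.4443 N

-5752.359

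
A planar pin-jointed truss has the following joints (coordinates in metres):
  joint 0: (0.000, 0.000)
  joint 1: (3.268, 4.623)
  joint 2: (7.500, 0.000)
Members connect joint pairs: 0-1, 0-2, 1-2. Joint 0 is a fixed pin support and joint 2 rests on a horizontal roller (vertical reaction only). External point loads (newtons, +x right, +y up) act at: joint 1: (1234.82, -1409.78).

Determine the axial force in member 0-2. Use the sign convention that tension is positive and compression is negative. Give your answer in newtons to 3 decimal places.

N=3 nodes, M=3 members, R=3 reactions → 2N=6, M+R=6
member 0 (0-1): L=5.6614, (cx,cy)=(0.5772,0.8166)
member 1 (0-2): L=7.5000, (cx,cy)=(1.0000,0.0000)
member 2 (1-2): L=6.2675, (cx,cy)=(0.6752,-0.7376)
solve A·x = −loads:
  F[0-1] = -42.0644 N (compression)
  F[0-2] = +1259.1012 N (tension)
  F[1-2] = -1864.7109 N (compression)
  Rx@0 = -1234.8200 N
  Ry@0 = +34.3488 N
  Ry@2 = +1375.4312 N

1259.101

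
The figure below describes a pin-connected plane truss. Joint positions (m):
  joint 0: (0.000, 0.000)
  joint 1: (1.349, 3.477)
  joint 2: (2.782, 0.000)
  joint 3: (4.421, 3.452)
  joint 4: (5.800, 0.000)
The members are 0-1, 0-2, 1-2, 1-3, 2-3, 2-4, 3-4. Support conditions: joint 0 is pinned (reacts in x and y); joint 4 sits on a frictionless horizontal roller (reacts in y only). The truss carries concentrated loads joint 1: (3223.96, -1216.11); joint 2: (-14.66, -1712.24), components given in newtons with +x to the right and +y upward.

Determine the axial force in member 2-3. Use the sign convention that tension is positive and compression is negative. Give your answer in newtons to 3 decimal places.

N=5 nodes, M=7 members, R=3 reactions → 2N=10, M+R=10
member 0 (0-1): L=3.7295, (cx,cy)=(0.3617,0.9323)
member 1 (0-2): L=2.7820, (cx,cy)=(1.0000,0.0000)
member 2 (1-2): L=3.7607, (cx,cy)=(0.3810,-0.9246)
member 3 (1-3): L=3.0721, (cx,cy)=(1.0000,-0.0081)
member 4 (2-3): L=3.8213, (cx,cy)=(0.4289,0.9033)
member 5 (2-4): L=3.0180, (cx,cy)=(1.0000,0.0000)
member 6 (3-4): L=3.7172, (cx,cy)=(0.3710,-0.9286)
solve A·x = −loads:
  F[0-1] = +116.3731 N (tension)
  F[0-2] = +3167.2068 N (tension)
  F[1-2] = -1409.4103 N (compression)
  F[1-3] = -2644.9071 N (compression)
  F[2-3] = +3337.9367 N (tension)
  F[2-4] = +1213.1539 N (tension)
  F[3-4] = -3270.1929 N (compression)
  Rx@0 = -3209.3000 N
  Ry@0 = -108.4936 N
  Ry@4 = +3036.8436 N

3337.937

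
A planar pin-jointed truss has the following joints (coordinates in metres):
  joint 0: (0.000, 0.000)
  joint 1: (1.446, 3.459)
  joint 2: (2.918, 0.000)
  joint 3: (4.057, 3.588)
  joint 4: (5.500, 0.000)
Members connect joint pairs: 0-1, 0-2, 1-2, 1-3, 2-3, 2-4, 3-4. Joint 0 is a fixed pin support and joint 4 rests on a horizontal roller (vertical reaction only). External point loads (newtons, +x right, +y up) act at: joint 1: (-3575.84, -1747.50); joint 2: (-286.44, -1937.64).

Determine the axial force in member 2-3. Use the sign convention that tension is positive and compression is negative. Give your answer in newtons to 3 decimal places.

-827.740

N=5 nodes, M=7 members, R=3 reactions → 2N=10, M+R=10
member 0 (0-1): L=3.7491, (cx,cy)=(0.3857,0.9226)
member 1 (0-2): L=2.9180, (cx,cy)=(1.0000,0.0000)
member 2 (1-2): L=3.7592, (cx,cy)=(0.3916,-0.9201)
member 3 (1-3): L=2.6142, (cx,cy)=(0.9988,0.0493)
member 4 (2-3): L=3.7644, (cx,cy)=(0.3026,0.9531)
member 5 (2-4): L=2.5820, (cx,cy)=(1.0000,0.0000)
member 6 (3-4): L=3.8673, (cx,cy)=(0.3731,-0.9278)
solve A·x = −loads:
  F[0-1] = -4819.4786 N (compression)
  F[0-2] = -2003.4328 N (compression)
  F[1-2] = +2963.2043 N (tension)
  F[1-3] = +557.3570 N (tension)
  F[2-3] = -827.7399 N (compression)
  F[2-4] = -306.2307 N (compression)
  F[3-4] = +820.7106 N (tension)
  Rx@0 = +3862.2800 N
  Ry@0 = +4446.5786 N
  Ry@4 = -761.4386 N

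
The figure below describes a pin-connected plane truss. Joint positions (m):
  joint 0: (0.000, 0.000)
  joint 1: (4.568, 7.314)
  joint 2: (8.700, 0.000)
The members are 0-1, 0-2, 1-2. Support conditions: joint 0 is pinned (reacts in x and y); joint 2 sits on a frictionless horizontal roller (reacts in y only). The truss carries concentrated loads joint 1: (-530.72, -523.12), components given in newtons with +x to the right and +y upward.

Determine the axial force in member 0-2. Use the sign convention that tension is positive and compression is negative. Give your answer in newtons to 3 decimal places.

-96.889

N=3 nodes, M=3 members, R=3 reactions → 2N=6, M+R=6
member 0 (0-1): L=8.6233, (cx,cy)=(0.5297,0.8482)
member 1 (0-2): L=8.7000, (cx,cy)=(1.0000,0.0000)
member 2 (1-2): L=8.4005, (cx,cy)=(0.4919,-0.8707)
solve A·x = −loads:
  F[0-1] = -818.9687 N (compression)
  F[0-2] = -96.8894 N (compression)
  F[1-2] = +196.9791 N (tension)
  Rx@0 = +530.7200 N
  Ry@0 = +694.6227 N
  Ry@2 = -171.5027 N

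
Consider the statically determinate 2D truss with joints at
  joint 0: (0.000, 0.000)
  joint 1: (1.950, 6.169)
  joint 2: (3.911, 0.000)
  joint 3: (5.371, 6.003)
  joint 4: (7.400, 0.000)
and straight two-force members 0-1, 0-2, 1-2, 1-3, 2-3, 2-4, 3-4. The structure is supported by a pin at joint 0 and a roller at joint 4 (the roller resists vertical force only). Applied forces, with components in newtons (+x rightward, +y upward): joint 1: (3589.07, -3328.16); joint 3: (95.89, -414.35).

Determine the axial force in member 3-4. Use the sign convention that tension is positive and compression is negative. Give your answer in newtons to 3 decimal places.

-4483.632

N=5 nodes, M=7 members, R=3 reactions → 2N=10, M+R=10
member 0 (0-1): L=6.4699, (cx,cy)=(0.3014,0.9535)
member 1 (0-2): L=3.9110, (cx,cy)=(1.0000,0.0000)
member 2 (1-2): L=6.4732, (cx,cy)=(0.3029,-0.9530)
member 3 (1-3): L=3.4250, (cx,cy)=(0.9988,-0.0485)
member 4 (2-3): L=6.1780, (cx,cy)=(0.2363,0.9717)
member 5 (2-4): L=3.4890, (cx,cy)=(1.0000,0.0000)
member 6 (3-4): L=6.3366, (cx,cy)=(0.3202,-0.9473)
solve A·x = −loads:
  F[0-1] = +529.6869 N (tension)
  F[0-2] = +3525.3136 N (tension)
  F[1-2] = -3907.8885 N (compression)
  F[1-3] = -2248.2013 N (compression)
  F[2-3] = +3832.8186 N (tension)
  F[2-4] = +1435.6673 N (tension)
  F[3-4] = -4483.6319 N (compression)
  Rx@0 = -3684.9600 N
  Ry@0 = -505.0557 N
  Ry@4 = +4247.5657 N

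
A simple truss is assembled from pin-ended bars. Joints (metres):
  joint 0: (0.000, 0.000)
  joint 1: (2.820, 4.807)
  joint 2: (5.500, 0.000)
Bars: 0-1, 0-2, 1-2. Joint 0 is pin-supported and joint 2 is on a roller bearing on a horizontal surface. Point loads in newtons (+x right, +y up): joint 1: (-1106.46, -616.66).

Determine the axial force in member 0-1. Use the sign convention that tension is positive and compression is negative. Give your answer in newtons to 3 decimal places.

-1469.541

N=3 nodes, M=3 members, R=3 reactions → 2N=6, M+R=6
member 0 (0-1): L=5.5731, (cx,cy)=(0.5060,0.8625)
member 1 (0-2): L=5.5000, (cx,cy)=(1.0000,0.0000)
member 2 (1-2): L=5.5036, (cx,cy)=(0.4870,-0.8734)
solve A·x = −loads:
  F[0-1] = -1469.5406 N (compression)
  F[0-2] = -362.8719 N (compression)
  F[1-2] = +745.1877 N (tension)
  Rx@0 = +1106.4600 N
  Ry@0 = +1267.5276 N
  Ry@2 = -650.8676 N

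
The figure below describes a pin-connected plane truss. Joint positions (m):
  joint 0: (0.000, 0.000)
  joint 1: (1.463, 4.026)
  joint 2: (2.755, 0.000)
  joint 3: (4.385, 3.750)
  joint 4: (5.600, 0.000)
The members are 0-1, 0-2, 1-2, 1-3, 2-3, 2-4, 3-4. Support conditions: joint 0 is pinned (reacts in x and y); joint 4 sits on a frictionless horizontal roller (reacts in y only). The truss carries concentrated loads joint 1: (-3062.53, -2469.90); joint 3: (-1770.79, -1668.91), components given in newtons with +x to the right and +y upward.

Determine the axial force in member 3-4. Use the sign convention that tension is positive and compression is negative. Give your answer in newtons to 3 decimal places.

1508.924

N=5 nodes, M=7 members, R=3 reactions → 2N=10, M+R=10
member 0 (0-1): L=4.2836, (cx,cy)=(0.3415,0.9399)
member 1 (0-2): L=2.7550, (cx,cy)=(1.0000,0.0000)
member 2 (1-2): L=4.2282, (cx,cy)=(0.3056,-0.9522)
member 3 (1-3): L=2.9350, (cx,cy)=(0.9956,-0.0940)
member 4 (2-3): L=4.0889, (cx,cy)=(0.3986,0.9171)
member 5 (2-4): L=2.8450, (cx,cy)=(1.0000,0.0000)
member 6 (3-4): L=3.9419, (cx,cy)=(0.3082,-0.9513)
solve A·x = −loads:
  F[0-1] = -5930.9046 N (compression)
  F[0-2] = -2807.6974 N (compression)
  F[1-2] = +3256.1455 N (tension)
  F[1-3] = +42.1296 N (tension)
  F[2-3] = -3380.6321 N (compression)
  F[2-4] = -465.0889 N (compression)
  F[3-4] = +1508.9242 N (tension)
  Rx@0 = +4833.3200 N
  Ry@0 = +5574.2697 N
  Ry@4 = -1435.4597 N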